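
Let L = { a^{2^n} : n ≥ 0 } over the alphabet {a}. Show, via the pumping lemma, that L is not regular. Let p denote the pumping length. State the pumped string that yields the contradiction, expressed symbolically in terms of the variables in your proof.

a^{2^p+k}

Suppose for contradiction that L is regular, and let p be the pumping length.
Take w = a^{2^p} ∈ L with |w| = 2^p ≥ p.
Write w = xyz as guaranteed by the lemma, with |xy| ≤ p and |y| ≥ 1.
Then y = a^k for some k with 1 ≤ k ≤ p.
Pump with i = 2: xy^2z = a^{2^p+k}. Since 1 ≤ k ≤ p < 2^p, we have 2^p < 2^p+k < 2^{p+1}, so 2^p+k is not a power of 2. So xy^2z ∉ L.
This is a contradiction; hence L is not regular.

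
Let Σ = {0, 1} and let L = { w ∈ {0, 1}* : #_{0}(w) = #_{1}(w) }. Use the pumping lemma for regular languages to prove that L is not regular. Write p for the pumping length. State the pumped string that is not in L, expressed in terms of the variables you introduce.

0^{p+k} 1^p

Assume L is regular. Let p be the pumping length given by the pumping lemma.
Choose w = 0^p 1^p ∈ L with |w| = 2p ≥ p.
Write w = xyz as guaranteed by the lemma, with |xy| ≤ p and |y| > 0.
Since the first p symbols of w are all 0's and |xy| ≤ p, y lies entirely in the leading 0-block: y = 0^k for some k with 1 ≤ k ≤ p.
Pump with i = 2: xy^2z = 0^{p+k} 1^p has p+k occurrences of 0 but only p of 1. Since k ≥ 1 the counts differ, so xy^2z ∉ L.
This contradicts the pumping lemma, so L is not regular.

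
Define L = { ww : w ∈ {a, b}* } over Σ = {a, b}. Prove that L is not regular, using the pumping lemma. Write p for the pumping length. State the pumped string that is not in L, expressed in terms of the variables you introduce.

Assume L is regular; let p be its pumping constant.
Take w = a^p b^p a^p b^p = uu where u = a^pb^p; then w ∈ L and |w| = 4p ≥ p.
Write w = xyz as guaranteed by the lemma, with |xy| ≤ p and |y| ≥ 1.
Since the first p symbols of w are all a's and |xy| ≤ p, y lies entirely in the leading a-block: y = a^k for some k with 1 ≤ k ≤ p.
Pump with i = 2: xy^2z = a^{p+k} b^p a^p b^p, of length 4p+k. Suppose this equals vv. The string starts with a and ends with b, so v does too; thus the boundary between the two copies of v is a b→a transition. There is exactly one such transition, at position 2p+k, so |v| = 2p+k and |vv| = 4p+2k ≠ 4p+k since k ≥ 1. So xy^2z ∉ L.
This is a contradiction; hence L is not regular.

a^{p+k} b^p a^p b^p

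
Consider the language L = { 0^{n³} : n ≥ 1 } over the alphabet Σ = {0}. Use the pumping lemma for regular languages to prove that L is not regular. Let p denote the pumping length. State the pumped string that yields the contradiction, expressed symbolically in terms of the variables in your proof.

Suppose for contradiction that L is regular, and let p be the pumping length.
Take w = 0^{p³} ∈ L with |w| = p³ ≥ p.
Write w = xyz as guaranteed by the lemma, with |xy| ≤ p and |y| > 0.
Then y = 0^k for some k with 1 ≤ k ≤ p.
Pump with i = 2: xy^2z = 0^{p³+k}. Since 1 ≤ k ≤ p, p³ < p³+k ≤ p³+p < p³+3p²+3p+1 = (p+1)³, so p³+k is not a perfect cube. So xy^2z ∉ L.
Contradiction. Therefore L is not regular.

0^{p³+k}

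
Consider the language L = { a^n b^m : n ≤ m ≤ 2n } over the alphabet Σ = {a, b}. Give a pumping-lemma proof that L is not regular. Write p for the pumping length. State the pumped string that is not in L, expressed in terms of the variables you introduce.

Toward a contradiction, assume L is regular with pumping length p.
Take w = a^p b^p ∈ L (since p ≤ p ≤ 2p), with |w| = 2p ≥ p.
The pumping lemma gives a decomposition w = xyz where |xy| ≤ p and y is nonempty.
Because |xy| ≤ p and w begins with p copies of a, we have y = a^k with 1 ≤ k ≤ p.
Pump with i = 2: xy^2z = a^{p+k} b^p. Now n = p+k > p = m, so the condition n ≤ m fails. Thus xy^2z ∉ L.
This contradicts the pumping lemma, so L is not regular.

a^{p+k} b^p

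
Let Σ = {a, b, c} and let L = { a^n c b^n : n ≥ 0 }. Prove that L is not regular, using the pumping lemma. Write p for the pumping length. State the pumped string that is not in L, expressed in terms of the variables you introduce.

a^{p+k} c b^p

Suppose for contradiction that L is regular, and let p be the pumping length.
Take w = a^p c b^p ∈ L with |w| = 2p+1 ≥ p.
Write w = xyz as guaranteed by the lemma, with |xy| ≤ p and |y| ≥ 1.
Since the first p symbols of w are all a's and |xy| ≤ p, y lies entirely in the leading a-block: y = a^k for some k with 1 ≤ k ≤ p.
Pump with i = 2: xy^2z = a^{p+k} c b^p, which would require p+k = p. But k ≥ 1, so xy^2z ∉ L.
This contradicts the pumping lemma, so L is not regular.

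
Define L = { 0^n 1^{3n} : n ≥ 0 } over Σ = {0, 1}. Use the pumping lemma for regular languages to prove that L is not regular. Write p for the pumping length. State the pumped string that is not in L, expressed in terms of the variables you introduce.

Assume L is regular; let p be its pumping constant.
Let w = 0^p 1^{3p} ∈ L; note |w| = 4p ≥ p.
By the pumping lemma, w = xyz with |xy| ≤ p and |y| ≥ 1.
Since the first p symbols of w are all 0's and |xy| ≤ p, y lies entirely in the leading 0-block: y = 0^k for some k with 1 ≤ k ≤ p.
Pump with i = 2: xy^2z = 0^{p+k} 1^{3p}. For this to lie in L we would need 3p = 3(p+k), which forces k = 0. But k ≥ 1, so xy^2z ∉ L.
Contradiction. Therefore L is not regular.

0^{p+k} 1^{3p}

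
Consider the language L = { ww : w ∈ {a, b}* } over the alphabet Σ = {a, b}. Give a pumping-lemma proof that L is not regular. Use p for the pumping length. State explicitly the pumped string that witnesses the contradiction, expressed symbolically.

a^{p+k} b^p a^p b^p

Assume L is regular. Let p be the pumping length given by the pumping lemma.
Take w = a^p b^p a^p b^p = uu where u = a^pb^p; then w ∈ L and |w| = 4p ≥ p.
By the pumping lemma, w = xyz with |xy| ≤ p and |y| ≥ 1.
Since the first p symbols of w are all a's and |xy| ≤ p, y lies entirely in the leading a-block: y = a^k for some k with 1 ≤ k ≤ p.
Pump with i = 2: xy^2z = a^{p+k} b^p a^p b^p, of length 4p+k. Suppose this equals vv. The string starts with a and ends with b, so v does too; thus the boundary between the two copies of v is a b→a transition. There is exactly one such transition, at position 2p+k, so |v| = 2p+k and |vv| = 4p+2k ≠ 4p+k since k ≥ 1. So xy^2z ∉ L.
This contradicts the pumping lemma, so L is not regular.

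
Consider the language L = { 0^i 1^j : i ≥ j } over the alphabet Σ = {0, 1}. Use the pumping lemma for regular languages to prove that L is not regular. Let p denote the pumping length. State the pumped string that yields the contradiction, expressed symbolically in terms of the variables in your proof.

0^{p-k} 1^p

Assume L is regular. Let p be the pumping length given by the pumping lemma.
Choose w = 0^p 1^p ∈ L, with |w| = 2p ≥ p.
Write w = xyz as guaranteed by the lemma, with |xy| ≤ p and |y| ≥ 1.
The first p characters of w are 0's, so xy (and hence y) consists only of 0's. Write y = 0^k, 1 ≤ k ≤ p.
Consider xy^0z = xz = 0^{p-k} 1^p. Since k ≥ 1, the 0-count p-k is less than p, so i ≥ j fails; thus xz ∉ L.
This is a contradiction; hence L is not regular.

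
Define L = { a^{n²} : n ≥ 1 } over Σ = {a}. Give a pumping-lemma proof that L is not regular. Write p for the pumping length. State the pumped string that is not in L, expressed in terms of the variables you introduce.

Suppose for contradiction that L is regular, and let p be the pumping length.
Take w = a^{p²} ∈ L with |w| = p² ≥ p.
The pumping lemma gives a decomposition w = xyz where |xy| ≤ p and |y| > 0.
Then y = a^k for some k with 1 ≤ k ≤ p.
Pump with i = 2: xy^2z = a^{p²+k}. Since 1 ≤ k ≤ p, p² < p²+k ≤ p²+p < (p+1)², so p²+k lies strictly between consecutive squares and is not a perfect square. So xy^2z ∉ L.
This contradicts the pumping lemma, so L is not regular.

a^{p²+k}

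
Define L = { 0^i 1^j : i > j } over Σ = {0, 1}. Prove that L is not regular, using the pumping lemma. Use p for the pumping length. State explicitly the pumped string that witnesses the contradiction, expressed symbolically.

0^{p+1-k} 1^p

Assume L is regular. Let p be the pumping length given by the pumping lemma.
Choose w = 0^{p+1} 1^p ∈ L, with |w| = 2p+1 ≥ p.
The pumping lemma gives a decomposition w = xyz where |xy| ≤ p and y is nonempty.
Because |xy| ≤ p and w begins with p copies of 0, we have y = 0^k with 1 ≤ k ≤ p.
Consider xy^0z = xz = 0^{p+1-k} 1^p. Since k ≥ 1, the 0-count p+1-k is at most p, so i > j fails; thus xz ∉ L.
This is a contradiction; hence L is not regular.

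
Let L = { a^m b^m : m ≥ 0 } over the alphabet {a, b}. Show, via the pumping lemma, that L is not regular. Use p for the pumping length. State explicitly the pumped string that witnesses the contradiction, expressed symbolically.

a^{p+k} b^p

Assume L is regular; let p be its pumping constant.
Take w = a^p b^p. Then w ∈ L and |w| = 2p ≥ p.
The pumping lemma gives a decomposition w = xyz where |xy| ≤ p and |y| > 0.
Because |xy| ≤ p and w begins with p copies of a, we have y = a^k with 1 ≤ k ≤ p.
Pump with i = 2: xy^2z = a^{p+k} b^p. For this to lie in L we would need p = p+k, which forces k = 0. But k ≥ 1, so xy^2z ∉ L.
This is a contradiction; hence L is not regular.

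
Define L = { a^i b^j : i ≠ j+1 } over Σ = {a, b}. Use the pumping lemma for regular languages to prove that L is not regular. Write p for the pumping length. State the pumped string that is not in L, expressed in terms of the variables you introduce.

a^{p+p!} b^{p+p!-1}

Suppose for contradiction that L is regular, and let p be the pumping length.
Choose w = a^p b^{p+p!-1}. Since p ≠ (p+p!-1)+1 = p+p!, w ∈ L; and |w| ≥ p.
The pumping lemma gives a decomposition w = xyz where |xy| ≤ p and y is nonempty.
Because |xy| ≤ p and w begins with p copies of a, we have y = a^k with 1 ≤ k ≤ p.
Since 1 ≤ k ≤ p, k divides p!; set t = 1 + p!/k. Then xy^t z has p + (p!/k)·k = p + p! copies of a. Now the a-count is p+p! and (b-count)+1 = (p+p!-1)+1 = p+p!, so i ≠ j+1 fails. So xy^t z = a^{p+p!} b^{p+p!-1} ∉ L.
This contradicts the pumping lemma, so L is not regular.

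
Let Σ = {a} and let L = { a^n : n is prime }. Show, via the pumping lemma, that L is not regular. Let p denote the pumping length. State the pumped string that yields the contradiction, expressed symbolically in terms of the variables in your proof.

a^{q(1+k)}

Suppose for contradiction that L is regular, and let p be the pumping length.
Let q be a prime with q ≥ p+2 (infinitely many primes exist), and take w = a^q ∈ L with |w| = q ≥ p.
By the pumping lemma, w = xyz with |xy| ≤ p and y is nonempty.
Then y = a^k for some k with 1 ≤ k ≤ p.
Since 1 ≤ k ≤ p, |xz| = q-k. Pump with i = q+1: |xy^{q+1}z| = (q-k)+(q+1)k = q+qk = q(1+k), which is composite (both factors ≥ 2). So xy^{q+1}z = a^{q(1+k)} ∉ L.
This contradicts the pumping lemma, so L is not regular.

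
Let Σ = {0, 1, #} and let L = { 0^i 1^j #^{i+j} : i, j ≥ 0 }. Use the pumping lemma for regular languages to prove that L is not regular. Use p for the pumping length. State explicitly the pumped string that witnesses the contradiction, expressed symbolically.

Assume L is regular. Let p be the pumping length given by the pumping lemma.
Take w = 0^p 1^p #^{2p} ∈ L (with i=j=p, i+j=2p), |w| = 4p ≥ p.
Write w = xyz as guaranteed by the lemma, with |xy| ≤ p and y is nonempty.
The first p characters of w are 0's, so xy (and hence y) consists only of 0's. Write y = 0^k, 1 ≤ k ≤ p.
Consider xy^2z = 0^{p+k} 1^p #^{2p}. Now the 0- and 1-counts sum to 2p+k, but the #-count is 2p ≠ 2p+k. So xy^2z ∉ L.
This is a contradiction; hence L is not regular.

0^{p+k} 1^p #^{2p}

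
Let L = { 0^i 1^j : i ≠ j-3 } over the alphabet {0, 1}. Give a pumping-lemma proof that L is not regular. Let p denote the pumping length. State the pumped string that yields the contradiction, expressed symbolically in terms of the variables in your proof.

0^{p+p!} 1^{p+p!+3}

Suppose for contradiction that L is regular, and let p be the pumping length.
Choose w = 0^p 1^{p+p!+3}. Since p ≠ (p+p!+3)-3 = p+p!, w ∈ L; and |w| ≥ p.
The pumping lemma gives a decomposition w = xyz where |xy| ≤ p and y is nonempty.
The first p characters of w are 0's, so xy (and hence y) consists only of 0's. Write y = 0^k, 1 ≤ k ≤ p.
Since 1 ≤ k ≤ p, k divides p!; set t = 1 + p!/k. Then xy^t z has p + (p!/k)·k = p + p! copies of 0. Now the 0-count is p+p! and (1-count)-3 = (p+p!+3)-3 = p+p!, so i ≠ j-3 fails. So xy^t z = 0^{p+p!} 1^{p+p!+3} ∉ L.
Contradiction. Therefore L is not regular.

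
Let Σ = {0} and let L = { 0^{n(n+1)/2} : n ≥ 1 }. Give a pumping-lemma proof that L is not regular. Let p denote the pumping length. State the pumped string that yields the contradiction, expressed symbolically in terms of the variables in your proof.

0^{p(p+1)/2+k}

Assume L is regular. Let p be the pumping length given by the pumping lemma.
Take w = 0^{p(p+1)/2} ∈ L with |w| = p(p+1)/2 ≥ p.
Write w = xyz as guaranteed by the lemma, with |xy| ≤ p and |y| > 0.
Then y = 0^k for some k with 1 ≤ k ≤ p.
Pump with i = 2: xy^2z = 0^{p(p+1)/2+k}. Since 1 ≤ k ≤ p, p(p+1)/2 < p(p+1)/2+k ≤ p(p+1)/2+p < (p+1)(p+2)/2, so p(p+1)/2+k is strictly between consecutive triangular numbers. So xy^2z ∉ L.
This is a contradiction; hence L is not regular.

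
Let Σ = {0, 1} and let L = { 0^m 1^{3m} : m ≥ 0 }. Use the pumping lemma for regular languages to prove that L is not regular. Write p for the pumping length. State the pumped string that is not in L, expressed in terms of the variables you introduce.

Assume L is regular. Let p be the pumping length given by the pumping lemma.
Choose w = 0^p 1^{3p}, which is in L with |w| = 4p ≥ p.
Write w = xyz as guaranteed by the lemma, with |xy| ≤ p and y is nonempty.
Because |xy| ≤ p and w begins with p copies of 0, we have y = 0^k with 1 ≤ k ≤ p.
Pump with i = 2: xy^2z = 0^{p+k} 1^{3p}. For this to lie in L we would need 3p = 3(p+k), which forces k = 0. But k ≥ 1, so xy^2z ∉ L.
Contradiction. Therefore L is not regular.

0^{p+k} 1^{3p}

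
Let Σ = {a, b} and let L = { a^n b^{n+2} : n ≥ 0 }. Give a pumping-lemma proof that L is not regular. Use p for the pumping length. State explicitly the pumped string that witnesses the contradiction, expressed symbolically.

a^{p+k} b^{p+2}

Assume L is regular; let p be its pumping constant.
Take w = a^p b^{p+2}. Then w ∈ L and |w| = 2p+2 ≥ p.
Write w = xyz as guaranteed by the lemma, with |xy| ≤ p and |y| > 0.
Because |xy| ≤ p and w begins with p copies of a, we have y = a^k with 1 ≤ k ≤ p.
Pump with i = 2: xy^2z = a^{p+k} b^{p+2}. For this to lie in L we would need p+2 = (p+k)+2, which forces k = 0. But k ≥ 1, so xy^2z ∉ L.
This is a contradiction; hence L is not regular.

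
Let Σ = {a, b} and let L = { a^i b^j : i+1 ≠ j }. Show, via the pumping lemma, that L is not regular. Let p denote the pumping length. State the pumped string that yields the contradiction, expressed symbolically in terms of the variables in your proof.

a^{p+p!} b^{p+p!+1}

Toward a contradiction, assume L is regular with pumping length p.
Choose w = a^p b^{p+p!+1}. Since p ≠ (p+p!+1)-1 = p+p!, w ∈ L; and |w| ≥ p.
Write w = xyz as guaranteed by the lemma, with |xy| ≤ p and |y| ≥ 1.
Since the first p symbols of w are all a's and |xy| ≤ p, y lies entirely in the leading a-block: y = a^k for some k with 1 ≤ k ≤ p.
Since 1 ≤ k ≤ p, k divides p!; set t = 1 + p!/k. Then xy^t z has p + (p!/k)·k = p + p! copies of a. Now the a-count is p+p! and (b-count)-1 = (p+p!+1)-1 = p+p!, so i+1 ≠ j fails. So xy^t z = a^{p+p!} b^{p+p!+1} ∉ L.
This contradicts the pumping lemma, so L is not regular.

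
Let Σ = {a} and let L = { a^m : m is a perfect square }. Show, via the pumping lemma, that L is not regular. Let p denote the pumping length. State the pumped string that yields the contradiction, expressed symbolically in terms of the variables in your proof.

a^{p²+k}

Assume L is regular; let p be its pumping constant.
Take w = a^{p²} ∈ L with |w| = p² ≥ p.
By the pumping lemma, w = xyz with |xy| ≤ p and |y| ≥ 1.
Then y = a^k for some k with 1 ≤ k ≤ p.
Pump with i = 2: xy^2z = a^{p²+k}. Since 1 ≤ k ≤ p, p² < p²+k ≤ p²+p < (p+1)², so p²+k lies strictly between consecutive squares and is not a perfect square. So xy^2z ∉ L.
Contradiction. Therefore L is not regular.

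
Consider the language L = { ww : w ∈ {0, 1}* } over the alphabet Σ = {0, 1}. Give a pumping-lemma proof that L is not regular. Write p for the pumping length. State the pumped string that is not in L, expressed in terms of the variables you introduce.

Assume L is regular. Let p be the pumping length given by the pumping lemma.
Take w = 0^p 1^p 0^p 1^p = uu where u = 0^p1^p; then w ∈ L and |w| = 4p ≥ p.
By the pumping lemma, w = xyz with |xy| ≤ p and |y| ≥ 1.
Because |xy| ≤ p and w begins with p copies of 0, we have y = 0^k with 1 ≤ k ≤ p.
Pump with i = 2: xy^2z = 0^{p+k} 1^p 0^p 1^p, of length 4p+k. Suppose this equals vv. The string starts with 0 and ends with 1, so v does too; thus the boundary between the two copies of v is a 1→0 transition. There is exactly one such transition, at position 2p+k, so |v| = 2p+k and |vv| = 4p+2k ≠ 4p+k since k ≥ 1. So xy^2z ∉ L.
Contradiction. Therefore L is not regular.

0^{p+k} 1^p 0^p 1^p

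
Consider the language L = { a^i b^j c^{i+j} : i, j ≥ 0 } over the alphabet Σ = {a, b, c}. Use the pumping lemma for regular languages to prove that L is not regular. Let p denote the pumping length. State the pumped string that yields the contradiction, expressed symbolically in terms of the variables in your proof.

a^{p+k} b^p c^{2p}

Assume L is regular; let p be its pumping constant.
Take w = a^p b^p c^{2p} ∈ L (with i=j=p, i+j=2p), |w| = 4p ≥ p.
The pumping lemma gives a decomposition w = xyz where |xy| ≤ p and |y| ≥ 1.
Because |xy| ≤ p and w begins with p copies of a, we have y = a^k with 1 ≤ k ≤ p.
Consider xy^2z = a^{p+k} b^p c^{2p}. Now the a- and b-counts sum to 2p+k, but the c-count is 2p ≠ 2p+k. So xy^2z ∉ L.
Contradiction. Therefore L is not regular.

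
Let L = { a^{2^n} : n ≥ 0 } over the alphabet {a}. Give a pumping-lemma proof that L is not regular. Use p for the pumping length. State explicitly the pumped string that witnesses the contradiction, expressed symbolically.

a^{2^p+k}

Toward a contradiction, assume L is regular with pumping length p.
Take w = a^{2^p} ∈ L with |w| = 2^p ≥ p.
The pumping lemma gives a decomposition w = xyz where |xy| ≤ p and |y| ≥ 1.
Then y = a^k for some k with 1 ≤ k ≤ p.
Pump with i = 2: xy^2z = a^{2^p+k}. Since 1 ≤ k ≤ p < 2^p, we have 2^p < 2^p+k < 2^{p+1}, so 2^p+k is not a power of 2. So xy^2z ∉ L.
This is a contradiction; hence L is not regular.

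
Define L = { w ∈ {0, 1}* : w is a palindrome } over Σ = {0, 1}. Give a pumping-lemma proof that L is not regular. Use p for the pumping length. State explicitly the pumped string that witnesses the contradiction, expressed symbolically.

Assume L is regular. Let p be the pumping length given by the pumping lemma.
Take w = 0^p 1 0^p, a palindrome of length 2p+1 ≥ p.
By the pumping lemma, w = xyz with |xy| ≤ p and |y| ≥ 1.
Because |xy| ≤ p and w begins with p copies of 0, we have y = 0^k with 1 ≤ k ≤ p.
Pump with i = 2: xy^2z = 0^{p+k} 1 0^p. Its reverse is 0^p 1 0^{p+k}, which differs from xy^2z since k ≥ 1. So xy^2z is not a palindrome and xy^2z ∉ L.
This contradicts the pumping lemma, so L is not regular.

0^{p+k} 1 0^p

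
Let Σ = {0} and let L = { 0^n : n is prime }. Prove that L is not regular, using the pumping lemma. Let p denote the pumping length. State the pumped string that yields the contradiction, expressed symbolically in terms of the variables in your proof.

0^{q(1+k)}

Toward a contradiction, assume L is regular with pumping length p.
Let q be a prime with q ≥ p+2 (infinitely many primes exist), and take w = 0^q ∈ L with |w| = q ≥ p.
The pumping lemma gives a decomposition w = xyz where |xy| ≤ p and |y| ≥ 1.
Then y = 0^k for some k with 1 ≤ k ≤ p.
Since 1 ≤ k ≤ p, |xz| = q-k. Pump with i = q+1: |xy^{q+1}z| = (q-k)+(q+1)k = q+qk = q(1+k), which is composite (both factors ≥ 2). So xy^{q+1}z = 0^{q(1+k)} ∉ L.
Contradiction. Therefore L is not regular.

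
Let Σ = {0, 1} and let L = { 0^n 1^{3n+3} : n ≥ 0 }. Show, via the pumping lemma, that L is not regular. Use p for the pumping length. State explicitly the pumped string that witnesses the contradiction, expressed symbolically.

Assume L is regular; let p be its pumping constant.
Choose w = 0^p 1^{3p+3}, which is in L with |w| = 4p+3 ≥ p.
The pumping lemma gives a decomposition w = xyz where |xy| ≤ p and |y| ≥ 1.
Because |xy| ≤ p and w begins with p copies of 0, we have y = 0^k with 1 ≤ k ≤ p.
Pump with i = 2: xy^2z = 0^{p+k} 1^{3p+3}. For this to lie in L we would need 3p+3 = 3(p+k)+3, which forces k = 0. But k ≥ 1, so xy^2z ∉ L.
This contradicts the pumping lemma, so L is not regular.

0^{p+k} 1^{3p+3}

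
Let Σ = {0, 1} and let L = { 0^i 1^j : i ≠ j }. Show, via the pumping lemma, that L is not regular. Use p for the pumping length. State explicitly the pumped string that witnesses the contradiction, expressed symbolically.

Assume L is regular; let p be its pumping constant.
Choose w = 0^p 1^{p+p!}. Since p ≠ p+p!, w ∈ L; and |w| ≥ p.
The pumping lemma gives a decomposition w = xyz where |xy| ≤ p and |y| > 0.
The first p characters of w are 0's, so xy (and hence y) consists only of 0's. Write y = 0^k, 1 ≤ k ≤ p.
Since 1 ≤ k ≤ p, k divides p!; set t = 1 + p!/k. Then xy^t z has p + (p!/k)·k = p + p! copies of 0. Now the 0-count equals the 1-count, so i ≠ j fails. So xy^t z = 0^{p+p!} 1^{p+p!} ∉ L.
Contradiction. Therefore L is not regular.

0^{p+p!} 1^{p+p!}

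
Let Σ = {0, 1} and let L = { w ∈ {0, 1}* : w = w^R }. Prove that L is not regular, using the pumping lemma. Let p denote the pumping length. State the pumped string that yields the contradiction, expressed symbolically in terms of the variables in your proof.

Toward a contradiction, assume L is regular with pumping length p.
Take w = 0^p 1 0^p, a palindrome of length 2p+1 ≥ p.
By the pumping lemma, w = xyz with |xy| ≤ p and y is nonempty.
The first p characters of w are 0's, so xy (and hence y) consists only of 0's. Write y = 0^k, 1 ≤ k ≤ p.
Pump with i = 2: xy^2z = 0^{p+k} 1 0^p. Its reverse is 0^p 1 0^{p+k}, which differs from xy^2z since k ≥ 1. So xy^2z is not a palindrome and xy^2z ∉ L.
This is a contradiction; hence L is not regular.

0^{p+k} 1 0^p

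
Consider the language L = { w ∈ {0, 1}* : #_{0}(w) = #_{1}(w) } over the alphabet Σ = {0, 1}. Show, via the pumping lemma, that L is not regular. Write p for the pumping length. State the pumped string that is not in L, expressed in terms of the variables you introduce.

Suppose for contradiction that L is regular, and let p be the pumping length.
Choose w = 0^p 1^p ∈ L with |w| = 2p ≥ p.
By the pumping lemma, w = xyz with |xy| ≤ p and |y| ≥ 1.
Since the first p symbols of w are all 0's and |xy| ≤ p, y lies entirely in the leading 0-block: y = 0^k for some k with 1 ≤ k ≤ p.
Pump with i = 2: xy^2z = 0^{p+k} 1^p has p+k occurrences of 0 but only p of 1. Since k ≥ 1 the counts differ, so xy^2z ∉ L.
Contradiction. Therefore L is not regular.

0^{p+k} 1^p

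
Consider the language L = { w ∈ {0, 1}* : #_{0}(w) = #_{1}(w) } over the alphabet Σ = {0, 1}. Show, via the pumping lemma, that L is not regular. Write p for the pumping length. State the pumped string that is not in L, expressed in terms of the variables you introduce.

0^{p+k} 1^p

Toward a contradiction, assume L is regular with pumping length p.
Choose w = 0^p 1^p ∈ L with |w| = 2p ≥ p.
Write w = xyz as guaranteed by the lemma, with |xy| ≤ p and y is nonempty.
Since the first p symbols of w are all 0's and |xy| ≤ p, y lies entirely in the leading 0-block: y = 0^k for some k with 1 ≤ k ≤ p.
Pump with i = 2: xy^2z = 0^{p+k} 1^p has p+k occurrences of 0 but only p of 1. Since k ≥ 1 the counts differ, so xy^2z ∉ L.
Contradiction. Therefore L is not regular.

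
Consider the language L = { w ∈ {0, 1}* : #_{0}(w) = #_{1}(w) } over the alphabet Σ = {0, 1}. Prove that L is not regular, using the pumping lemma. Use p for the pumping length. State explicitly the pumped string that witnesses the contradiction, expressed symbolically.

Assume L is regular. Let p be the pumping length given by the pumping lemma.
Choose w = 0^p 1^p ∈ L with |w| = 2p ≥ p.
Write w = xyz as guaranteed by the lemma, with |xy| ≤ p and |y| > 0.
Because |xy| ≤ p and w begins with p copies of 0, we have y = 0^k with 1 ≤ k ≤ p.
Pump with i = 2: xy^2z = 0^{p+k} 1^p has p+k occurrences of 0 but only p of 1. Since k ≥ 1 the counts differ, so xy^2z ∉ L.
This contradicts the pumping lemma, so L is not regular.

0^{p+k} 1^p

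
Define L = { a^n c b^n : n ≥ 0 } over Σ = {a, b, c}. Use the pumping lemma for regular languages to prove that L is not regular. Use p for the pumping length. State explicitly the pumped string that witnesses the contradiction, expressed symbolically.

a^{p+k} c b^p

Assume L is regular. Let p be the pumping length given by the pumping lemma.
Take w = a^p c b^p ∈ L with |w| = 2p+1 ≥ p.
Write w = xyz as guaranteed by the lemma, with |xy| ≤ p and |y| > 0.
Because |xy| ≤ p and w begins with p copies of a, we have y = a^k with 1 ≤ k ≤ p.
Pump with i = 2: xy^2z = a^{p+k} c b^p, which would require p+k = p. But k ≥ 1, so xy^2z ∉ L.
This contradicts the pumping lemma, so L is not regular.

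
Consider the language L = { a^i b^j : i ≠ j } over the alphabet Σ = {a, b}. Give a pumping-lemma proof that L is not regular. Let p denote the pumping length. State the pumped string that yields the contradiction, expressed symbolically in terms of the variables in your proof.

a^{p+p!} b^{p+p!}

Toward a contradiction, assume L is regular with pumping length p.
Choose w = a^p b^{p+p!}. Since p ≠ p+p!, w ∈ L; and |w| ≥ p.
The pumping lemma gives a decomposition w = xyz where |xy| ≤ p and |y| ≥ 1.
Because |xy| ≤ p and w begins with p copies of a, we have y = a^k with 1 ≤ k ≤ p.
Since 1 ≤ k ≤ p, k divides p!; set t = 1 + p!/k. Then xy^t z has p + (p!/k)·k = p + p! copies of a. Now the a-count equals the b-count, so i ≠ j fails. So xy^t z = a^{p+p!} b^{p+p!} ∉ L.
Contradiction. Therefore L is not regular.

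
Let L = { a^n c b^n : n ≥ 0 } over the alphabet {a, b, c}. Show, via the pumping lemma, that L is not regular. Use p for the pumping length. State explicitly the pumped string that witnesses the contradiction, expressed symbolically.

a^{p+k} c b^p

Toward a contradiction, assume L is regular with pumping length p.
Take w = a^p c b^p ∈ L with |w| = 2p+1 ≥ p.
Write w = xyz as guaranteed by the lemma, with |xy| ≤ p and |y| ≥ 1.
Since the first p symbols of w are all a's and |xy| ≤ p, y lies entirely in the leading a-block: y = a^k for some k with 1 ≤ k ≤ p.
Pump with i = 2: xy^2z = a^{p+k} c b^p, which would require p+k = p. But k ≥ 1, so xy^2z ∉ L.
This contradicts the pumping lemma, so L is not regular.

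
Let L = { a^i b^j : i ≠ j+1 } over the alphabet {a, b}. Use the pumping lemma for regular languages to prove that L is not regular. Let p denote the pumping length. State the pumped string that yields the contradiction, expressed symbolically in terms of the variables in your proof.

a^{p+p!} b^{p+p!-1}

Assume L is regular. Let p be the pumping length given by the pumping lemma.
Choose w = a^p b^{p+p!-1}. Since p ≠ (p+p!-1)+1 = p+p!, w ∈ L; and |w| ≥ p.
The pumping lemma gives a decomposition w = xyz where |xy| ≤ p and |y| ≥ 1.
The first p characters of w are a's, so xy (and hence y) consists only of a's. Write y = a^k, 1 ≤ k ≤ p.
Since 1 ≤ k ≤ p, k divides p!; set t = 1 + p!/k. Then xy^t z has p + (p!/k)·k = p + p! copies of a. Now the a-count is p+p! and (b-count)+1 = (p+p!-1)+1 = p+p!, so i ≠ j+1 fails. So xy^t z = a^{p+p!} b^{p+p!-1} ∉ L.
This contradicts the pumping lemma, so L is not regular.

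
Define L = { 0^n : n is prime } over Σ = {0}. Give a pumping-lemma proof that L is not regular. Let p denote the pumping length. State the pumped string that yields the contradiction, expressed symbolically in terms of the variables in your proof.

Assume L is regular. Let p be the pumping length given by the pumping lemma.
Let q be a prime with q ≥ p+2 (infinitely many primes exist), and take w = 0^q ∈ L with |w| = q ≥ p.
Write w = xyz as guaranteed by the lemma, with |xy| ≤ p and |y| ≥ 1.
Then y = 0^k for some k with 1 ≤ k ≤ p.
Since 1 ≤ k ≤ p, |xz| = q-k. Pump with i = q+1: |xy^{q+1}z| = (q-k)+(q+1)k = q+qk = q(1+k), which is composite (both factors ≥ 2). So xy^{q+1}z = 0^{q(1+k)} ∉ L.
Contradiction. Therefore L is not regular.

0^{q(1+k)}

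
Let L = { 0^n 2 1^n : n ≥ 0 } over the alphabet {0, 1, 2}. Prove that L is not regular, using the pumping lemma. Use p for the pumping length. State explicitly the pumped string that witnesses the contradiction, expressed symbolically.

0^{p+k} 2 1^p

Toward a contradiction, assume L is regular with pumping length p.
Take w = 0^p 2 1^p ∈ L with |w| = 2p+1 ≥ p.
By the pumping lemma, w = xyz with |xy| ≤ p and |y| ≥ 1.
Since the first p symbols of w are all 0's and |xy| ≤ p, y lies entirely in the leading 0-block: y = 0^k for some k with 1 ≤ k ≤ p.
Pump with i = 2: xy^2z = 0^{p+k} 2 1^p, which would require p+k = p. But k ≥ 1, so xy^2z ∉ L.
This contradicts the pumping lemma, so L is not regular.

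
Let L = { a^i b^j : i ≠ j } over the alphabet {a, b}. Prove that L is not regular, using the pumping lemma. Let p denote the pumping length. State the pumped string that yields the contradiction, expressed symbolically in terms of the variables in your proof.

a^{p+p!} b^{p+p!}

Suppose for contradiction that L is regular, and let p be the pumping length.
Choose w = a^p b^{p+p!}. Since p ≠ p+p!, w ∈ L; and |w| ≥ p.
The pumping lemma gives a decomposition w = xyz where |xy| ≤ p and y is nonempty.
The first p characters of w are a's, so xy (and hence y) consists only of a's. Write y = a^k, 1 ≤ k ≤ p.
Since 1 ≤ k ≤ p, k divides p!; set t = 1 + p!/k. Then xy^t z has p + (p!/k)·k = p + p! copies of a. Now the a-count equals the b-count, so i ≠ j fails. So xy^t z = a^{p+p!} b^{p+p!} ∉ L.
This is a contradiction; hence L is not regular.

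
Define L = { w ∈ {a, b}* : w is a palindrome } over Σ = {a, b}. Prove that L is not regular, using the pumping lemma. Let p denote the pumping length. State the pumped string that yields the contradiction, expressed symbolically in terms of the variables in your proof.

a^{p+k} b a^p

Toward a contradiction, assume L is regular with pumping length p.
Take w = a^p b a^p, a palindrome of length 2p+1 ≥ p.
The pumping lemma gives a decomposition w = xyz where |xy| ≤ p and y is nonempty.
Because |xy| ≤ p and w begins with p copies of a, we have y = a^k with 1 ≤ k ≤ p.
Pump with i = 2: xy^2z = a^{p+k} b a^p. Its reverse is a^p b a^{p+k}, which differs from xy^2z since k ≥ 1. So xy^2z is not a palindrome and xy^2z ∉ L.
This is a contradiction; hence L is not regular.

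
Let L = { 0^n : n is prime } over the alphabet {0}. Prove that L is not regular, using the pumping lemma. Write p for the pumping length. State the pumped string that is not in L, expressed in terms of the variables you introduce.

0^{q(1+k)}

Assume L is regular. Let p be the pumping length given by the pumping lemma.
Let q be a prime with q ≥ p+2 (infinitely many primes exist), and take w = 0^q ∈ L with |w| = q ≥ p.
By the pumping lemma, w = xyz with |xy| ≤ p and |y| > 0.
Then y = 0^k for some k with 1 ≤ k ≤ p.
Since 1 ≤ k ≤ p, |xz| = q-k. Pump with i = q+1: |xy^{q+1}z| = (q-k)+(q+1)k = q+qk = q(1+k), which is composite (both factors ≥ 2). So xy^{q+1}z = 0^{q(1+k)} ∉ L.
This is a contradiction; hence L is not regular.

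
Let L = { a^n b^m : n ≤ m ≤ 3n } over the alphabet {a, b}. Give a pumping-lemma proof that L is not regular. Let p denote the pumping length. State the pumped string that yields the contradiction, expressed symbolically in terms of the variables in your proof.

a^{p+k} b^p

Assume L is regular; let p be its pumping constant.
Take w = a^p b^p ∈ L (since p ≤ p ≤ 3p), with |w| = 2p ≥ p.
Write w = xyz as guaranteed by the lemma, with |xy| ≤ p and |y| ≥ 1.
The first p characters of w are a's, so xy (and hence y) consists only of a's. Write y = a^k, 1 ≤ k ≤ p.
Pump with i = 2: xy^2z = a^{p+k} b^p. Now n = p+k > p = m, so the condition n ≤ m fails. Thus xy^2z ∉ L.
Contradiction. Therefore L is not regular.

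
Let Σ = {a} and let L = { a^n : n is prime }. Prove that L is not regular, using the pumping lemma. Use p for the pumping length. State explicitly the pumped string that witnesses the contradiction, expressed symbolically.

a^{q(1+k)}

Assume L is regular; let p be its pumping constant.
Let q be a prime with q ≥ p+2 (infinitely many primes exist), and take w = a^q ∈ L with |w| = q ≥ p.
The pumping lemma gives a decomposition w = xyz where |xy| ≤ p and y is nonempty.
Then y = a^k for some k with 1 ≤ k ≤ p.
Since 1 ≤ k ≤ p, |xz| = q-k. Pump with i = q+1: |xy^{q+1}z| = (q-k)+(q+1)k = q+qk = q(1+k), which is composite (both factors ≥ 2). So xy^{q+1}z = a^{q(1+k)} ∉ L.
This is a contradiction; hence L is not regular.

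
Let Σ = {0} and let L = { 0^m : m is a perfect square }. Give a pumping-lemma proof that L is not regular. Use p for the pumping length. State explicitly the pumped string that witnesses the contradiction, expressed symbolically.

Assume L is regular. Let p be the pumping length given by the pumping lemma.
Take w = 0^{p²} ∈ L with |w| = p² ≥ p.
By the pumping lemma, w = xyz with |xy| ≤ p and |y| ≥ 1.
Then y = 0^k for some k with 1 ≤ k ≤ p.
Pump with i = 2: xy^2z = 0^{p²+k}. Since 1 ≤ k ≤ p, p² < p²+k ≤ p²+p < (p+1)², so p²+k lies strictly between consecutive squares and is not a perfect square. So xy^2z ∉ L.
Contradiction. Therefore L is not regular.

0^{p²+k}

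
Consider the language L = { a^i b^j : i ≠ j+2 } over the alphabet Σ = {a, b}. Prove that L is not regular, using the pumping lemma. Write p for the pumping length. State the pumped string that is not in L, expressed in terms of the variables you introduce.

a^{p+p!} b^{p+p!-2}

Assume L is regular. Let p be the pumping length given by the pumping lemma.
Choose w = a^p b^{p+p!-2}. Since p ≠ (p+p!-2)+2 = p+p!, w ∈ L; and |w| ≥ p.
Write w = xyz as guaranteed by the lemma, with |xy| ≤ p and y is nonempty.
Since the first p symbols of w are all a's and |xy| ≤ p, y lies entirely in the leading a-block: y = a^k for some k with 1 ≤ k ≤ p.
Since 1 ≤ k ≤ p, k divides p!; set t = 1 + p!/k. Then xy^t z has p + (p!/k)·k = p + p! copies of a. Now the a-count is p+p! and (b-count)+2 = (p+p!-2)+2 = p+p!, so i ≠ j+2 fails. So xy^t z = a^{p+p!} b^{p+p!-2} ∉ L.
This contradicts the pumping lemma, so L is not regular.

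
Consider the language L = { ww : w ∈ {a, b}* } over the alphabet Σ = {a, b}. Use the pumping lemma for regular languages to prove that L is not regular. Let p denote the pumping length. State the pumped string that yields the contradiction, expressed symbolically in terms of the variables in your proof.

Assume L is regular; let p be its pumping constant.
Take w = a^p b^p a^p b^p = uu where u = a^pb^p; then w ∈ L and |w| = 4p ≥ p.
Write w = xyz as guaranteed by the lemma, with |xy| ≤ p and |y| ≥ 1.
The first p characters of w are a's, so xy (and hence y) consists only of a's. Write y = a^k, 1 ≤ k ≤ p.
Pump with i = 2: xy^2z = a^{p+k} b^p a^p b^p, of length 4p+k. Suppose this equals vv. The string starts with a and ends with b, so v does too; thus the boundary between the two copies of v is a b→a transition. There is exactly one such transition, at position 2p+k, so |v| = 2p+k and |vv| = 4p+2k ≠ 4p+k since k ≥ 1. So xy^2z ∉ L.
This contradicts the pumping lemma, so L is not regular.

a^{p+k} b^p a^p b^p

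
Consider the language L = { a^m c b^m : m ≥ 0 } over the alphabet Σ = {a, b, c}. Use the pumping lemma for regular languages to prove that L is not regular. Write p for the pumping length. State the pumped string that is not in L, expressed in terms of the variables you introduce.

Assume L is regular. Let p be the pumping length given by the pumping lemma.
Take w = a^p c b^p ∈ L with |w| = 2p+1 ≥ p.
The pumping lemma gives a decomposition w = xyz where |xy| ≤ p and |y| ≥ 1.
The first p characters of w are a's, so xy (and hence y) consists only of a's. Write y = a^k, 1 ≤ k ≤ p.
Pump with i = 2: xy^2z = a^{p+k} c b^p, which would require p+k = p. But k ≥ 1, so xy^2z ∉ L.
This contradicts the pumping lemma, so L is not regular.

a^{p+k} c b^p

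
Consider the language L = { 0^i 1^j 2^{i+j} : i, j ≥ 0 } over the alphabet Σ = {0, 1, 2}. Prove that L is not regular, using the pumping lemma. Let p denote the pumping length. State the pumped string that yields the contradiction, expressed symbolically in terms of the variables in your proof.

Toward a contradiction, assume L is regular with pumping length p.
Take w = 0^p 1^p 2^{2p} ∈ L (with i=j=p, i+j=2p), |w| = 4p ≥ p.
The pumping lemma gives a decomposition w = xyz where |xy| ≤ p and |y| ≥ 1.
Since the first p symbols of w are all 0's and |xy| ≤ p, y lies entirely in the leading 0-block: y = 0^k for some k with 1 ≤ k ≤ p.
Consider xy^2z = 0^{p+k} 1^p 2^{2p}. Now the 0- and 1-counts sum to 2p+k, but the 2-count is 2p ≠ 2p+k. So xy^2z ∉ L.
This is a contradiction; hence L is not regular.

0^{p+k} 1^p 2^{2p}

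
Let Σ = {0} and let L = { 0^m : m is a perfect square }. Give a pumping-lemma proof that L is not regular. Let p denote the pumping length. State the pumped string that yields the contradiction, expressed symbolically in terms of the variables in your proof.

0^{p²+k}

Suppose for contradiction that L is regular, and let p be the pumping length.
Take w = 0^{p²} ∈ L with |w| = p² ≥ p.
By the pumping lemma, w = xyz with |xy| ≤ p and y is nonempty.
Then y = 0^k for some k with 1 ≤ k ≤ p.
Pump with i = 2: xy^2z = 0^{p²+k}. Since 1 ≤ k ≤ p, p² < p²+k ≤ p²+p < (p+1)², so p²+k lies strictly between consecutive squares and is not a perfect square. So xy^2z ∉ L.
This is a contradiction; hence L is not regular.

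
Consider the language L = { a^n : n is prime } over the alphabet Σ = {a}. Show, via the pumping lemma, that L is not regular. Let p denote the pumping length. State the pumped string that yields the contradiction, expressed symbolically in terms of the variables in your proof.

a^{q(1+k)}

Toward a contradiction, assume L is regular with pumping length p.
Let q be a prime with q ≥ p+2 (infinitely many primes exist), and take w = a^q ∈ L with |w| = q ≥ p.
By the pumping lemma, w = xyz with |xy| ≤ p and |y| ≥ 1.
Then y = a^k for some k with 1 ≤ k ≤ p.
Since 1 ≤ k ≤ p, |xz| = q-k. Pump with i = q+1: |xy^{q+1}z| = (q-k)+(q+1)k = q+qk = q(1+k), which is composite (both factors ≥ 2). So xy^{q+1}z = a^{q(1+k)} ∉ L.
This contradicts the pumping lemma, so L is not regular.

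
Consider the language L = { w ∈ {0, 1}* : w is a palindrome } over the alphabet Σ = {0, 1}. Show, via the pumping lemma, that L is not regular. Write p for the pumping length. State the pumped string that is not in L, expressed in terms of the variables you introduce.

Assume L is regular; let p be its pumping constant.
Take w = 0^p 1 0^p, a palindrome of length 2p+1 ≥ p.
The pumping lemma gives a decomposition w = xyz where |xy| ≤ p and y is nonempty.
The first p characters of w are 0's, so xy (and hence y) consists only of 0's. Write y = 0^k, 1 ≤ k ≤ p.
Pump with i = 2: xy^2z = 0^{p+k} 1 0^p. Its reverse is 0^p 1 0^{p+k}, which differs from xy^2z since k ≥ 1. So xy^2z is not a palindrome and xy^2z ∉ L.
This is a contradiction; hence L is not regular.

0^{p+k} 1 0^p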